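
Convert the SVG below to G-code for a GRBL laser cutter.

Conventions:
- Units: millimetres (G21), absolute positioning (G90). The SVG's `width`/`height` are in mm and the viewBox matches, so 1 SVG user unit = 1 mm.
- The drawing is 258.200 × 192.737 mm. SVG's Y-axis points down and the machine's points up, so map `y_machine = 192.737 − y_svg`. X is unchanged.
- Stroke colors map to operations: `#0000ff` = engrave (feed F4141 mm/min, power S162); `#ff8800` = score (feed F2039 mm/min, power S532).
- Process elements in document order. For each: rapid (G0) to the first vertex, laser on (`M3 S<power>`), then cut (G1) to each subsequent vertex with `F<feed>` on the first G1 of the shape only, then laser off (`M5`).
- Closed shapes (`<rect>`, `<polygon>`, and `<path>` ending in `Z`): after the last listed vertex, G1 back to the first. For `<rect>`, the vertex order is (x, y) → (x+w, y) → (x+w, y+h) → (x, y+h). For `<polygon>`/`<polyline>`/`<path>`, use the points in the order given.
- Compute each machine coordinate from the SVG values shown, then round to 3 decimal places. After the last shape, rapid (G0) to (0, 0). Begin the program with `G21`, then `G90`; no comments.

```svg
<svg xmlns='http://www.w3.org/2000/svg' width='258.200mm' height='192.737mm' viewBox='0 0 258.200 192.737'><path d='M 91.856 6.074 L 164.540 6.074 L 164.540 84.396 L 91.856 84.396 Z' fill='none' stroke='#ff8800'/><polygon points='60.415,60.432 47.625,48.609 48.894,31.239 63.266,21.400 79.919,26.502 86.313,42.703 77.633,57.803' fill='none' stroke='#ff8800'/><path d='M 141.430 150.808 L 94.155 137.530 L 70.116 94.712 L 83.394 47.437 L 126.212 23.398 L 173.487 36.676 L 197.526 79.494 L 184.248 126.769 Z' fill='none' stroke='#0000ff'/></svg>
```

viewBox `0 0 258.200 192.737` with mm width/height → 1 unit = 1 mm. Flip: y_m = 192.737 − y_svg.

**Shape 1** — `<path>` rectangle, stroke `#ff8800` → score (S532, F2039). Machine vertices: (91.856,186.663) → (164.540,186.663) → (164.540,108.341) → (91.856,108.341) → (91.856,186.663). Closed: final G1 returns to the first vertex.

**Shape 2** — `<polygon>` regular polygon, stroke `#ff8800` → score (S532, F2039). Machine vertices: (60.415,132.305) → (47.625,144.128) → (48.894,161.498) → (63.266,171.337) → (79.919,166.235) → (86.313,150.034) → (77.633,134.934) → (60.415,132.305). Closed: final G1 returns to the first vertex.

**Shape 3** — `<path>` regular polygon, stroke `#0000ff` → engrave (S162, F4141). Machine vertices: (141.430,41.929) → (94.155,55.207) → (70.116,98.025) → (83.394,145.300) → (126.212,169.339) → (173.487,156.061) → (197.526,113.243) → (184.248,65.968) → (141.430,41.929). Closed: final G1 returns to the first vertex.

G21
G90
G0 X91.856 Y186.663
M3 S532
G1 X164.540 Y186.663 F2039
G1 X164.540 Y108.341
G1 X91.856 Y108.341
G1 X91.856 Y186.663
M5
G0 X60.415 Y132.305
M3 S532
G1 X47.625 Y144.128 F2039
G1 X48.894 Y161.498
G1 X63.266 Y171.337
G1 X79.919 Y166.235
G1 X86.313 Y150.034
G1 X77.633 Y134.934
G1 X60.415 Y132.305
M5
G0 X141.430 Y41.929
M3 S162
G1 X94.155 Y55.207 F4141
G1 X70.116 Y98.025
G1 X83.394 Y145.300
G1 X126.212 Y169.339
G1 X173.487 Y156.061
G1 X197.526 Y113.243
G1 X184.248 Y65.968
G1 X141.430 Y41.929
M5
G0 X0.000 Y0.000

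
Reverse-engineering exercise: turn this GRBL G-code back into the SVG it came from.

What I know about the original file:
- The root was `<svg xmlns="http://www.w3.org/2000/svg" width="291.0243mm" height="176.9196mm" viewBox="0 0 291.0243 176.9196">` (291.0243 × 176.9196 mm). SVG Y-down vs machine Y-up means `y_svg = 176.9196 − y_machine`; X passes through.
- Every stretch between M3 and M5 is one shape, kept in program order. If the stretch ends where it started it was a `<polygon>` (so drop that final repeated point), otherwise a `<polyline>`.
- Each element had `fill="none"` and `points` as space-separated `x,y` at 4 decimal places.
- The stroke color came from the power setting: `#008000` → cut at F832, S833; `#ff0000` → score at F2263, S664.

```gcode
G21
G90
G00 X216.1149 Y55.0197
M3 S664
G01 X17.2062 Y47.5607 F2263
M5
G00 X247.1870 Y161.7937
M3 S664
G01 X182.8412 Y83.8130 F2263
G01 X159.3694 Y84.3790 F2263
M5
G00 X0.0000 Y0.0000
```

Machine Y-up, SVG Y-down with viewBox height 176.9196, so y_svg = 176.9196 − y_machine; X carries over. Every run uses S664, so all elements get stroke `#ff0000` (score).

Run 1: The run is open, so emit a `<polyline>` with points (Y-flipped): 216.1149,121.8999 17.2062,129.3589.

Run 2: The run is open, so emit a `<polyline>` with points (Y-flipped): 247.1870,15.1259 182.8412,93.1066 159.3694,92.5406.

<svg xmlns="http://www.w3.org/2000/svg" width="291.0243mm" height="176.9196mm" viewBox="0 0 291.0243 176.9196">
  <polyline points="216.1149,121.8999 17.2062,129.3589" fill="none" stroke="#ff0000"/>
  <polyline points="247.1870,15.1259 182.8412,93.1066 159.3694,92.5406" fill="none" stroke="#ff0000"/>
</svg>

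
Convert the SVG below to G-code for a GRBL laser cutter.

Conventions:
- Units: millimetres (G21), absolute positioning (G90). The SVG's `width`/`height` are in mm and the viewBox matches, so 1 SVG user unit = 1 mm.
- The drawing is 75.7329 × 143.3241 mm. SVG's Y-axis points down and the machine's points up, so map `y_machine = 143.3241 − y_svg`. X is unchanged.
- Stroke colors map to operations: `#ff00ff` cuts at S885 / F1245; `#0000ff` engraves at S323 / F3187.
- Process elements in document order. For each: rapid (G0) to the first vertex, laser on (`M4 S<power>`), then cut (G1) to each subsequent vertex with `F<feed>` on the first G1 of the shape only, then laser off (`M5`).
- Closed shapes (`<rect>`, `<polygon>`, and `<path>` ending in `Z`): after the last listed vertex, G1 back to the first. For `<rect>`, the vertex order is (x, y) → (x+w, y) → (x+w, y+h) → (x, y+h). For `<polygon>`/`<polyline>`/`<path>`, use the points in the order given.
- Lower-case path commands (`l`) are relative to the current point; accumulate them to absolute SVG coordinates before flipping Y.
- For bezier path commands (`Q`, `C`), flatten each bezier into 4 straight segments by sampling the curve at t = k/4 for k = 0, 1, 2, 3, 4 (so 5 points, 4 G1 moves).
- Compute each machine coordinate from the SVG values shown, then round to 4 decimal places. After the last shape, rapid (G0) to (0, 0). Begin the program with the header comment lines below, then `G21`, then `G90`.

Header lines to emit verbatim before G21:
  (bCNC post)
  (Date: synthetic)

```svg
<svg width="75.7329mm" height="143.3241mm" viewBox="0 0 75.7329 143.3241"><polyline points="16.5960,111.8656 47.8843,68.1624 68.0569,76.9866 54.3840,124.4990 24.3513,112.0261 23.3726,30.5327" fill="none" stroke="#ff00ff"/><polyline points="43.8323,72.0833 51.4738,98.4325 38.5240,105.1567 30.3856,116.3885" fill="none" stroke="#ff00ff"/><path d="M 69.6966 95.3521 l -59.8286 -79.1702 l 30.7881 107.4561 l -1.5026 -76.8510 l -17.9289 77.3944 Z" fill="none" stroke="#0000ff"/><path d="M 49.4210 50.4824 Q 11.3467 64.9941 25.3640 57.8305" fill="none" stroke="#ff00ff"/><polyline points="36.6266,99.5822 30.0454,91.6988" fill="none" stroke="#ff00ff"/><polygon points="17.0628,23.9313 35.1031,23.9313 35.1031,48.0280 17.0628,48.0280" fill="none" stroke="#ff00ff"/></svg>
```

Since the viewBox matches the mm dimensions, user units are millimetres directly. The only transform is the Y-flip y_m = 143.3241 − y_svg.

Shape 1 is a open polyline drawn with `<polyline>`. Its stroke #ff00ff means cut at S885, F1245. After flipping Y the toolpath is (16.5960,31.4585) → (47.8843,75.1617) → (68.0569,66.3375) → (54.3840,18.8251) → (24.3513,31.2980) → (23.3726,112.7914).

Shape 2 is a open polyline drawn with `<polyline>`. Its stroke #ff00ff means cut at S885, F1245. After flipping Y the toolpath is (43.8323,71.2408) → (51.4738,44.8916) → (38.5240,38.1674) → (30.3856,26.9356).

Shape 3 is a closed polygon drawn with `<path>`. Its stroke #0000ff means engrave at S323, F3187. After flipping Y the toolpath is (69.6966,47.9720) → (9.8680,127.1422) → (40.6561,19.6861) → (39.1535,96.5371) → (21.2246,19.1427) → (69.6966,47.9720), returning to the start.

Shape 4 is a quadratic bezier drawn with `<path>`. Its stroke #ff00ff means cut at S885, F1245. After flipping Y the toolpath is (49.4210,92.8417) → (33.6396,86.9406) → (24.3696,83.7488) → (21.6111,83.2665) → (25.3640,85.4936).

Shape 5 is a line segment drawn with `<polyline>`. Its stroke #ff00ff means cut at S885, F1245. After flipping Y the toolpath is (36.6266,43.7419) → (30.0454,51.6253).

Shape 6 is a rectangle drawn with `<polygon>`. Its stroke #ff00ff means cut at S885, F1245. After flipping Y the toolpath is (17.0628,119.3928) → (35.1031,119.3928) → (35.1031,95.2961) → (17.0628,95.2961) → (17.0628,119.3928), returning to the start.

(bCNC post)
(Date: synthetic)
G21
G90
G0 X16.5960 Y31.4585
M4 S885
G1 X47.8843 Y75.1617 F1245
G1 X68.0569 Y66.3375
G1 X54.3840 Y18.8251
G1 X24.3513 Y31.2980
G1 X23.3726 Y112.7914
M5
G0 X43.8323 Y71.2408
M4 S885
G1 X51.4738 Y44.8916 F1245
G1 X38.5240 Y38.1674
G1 X30.3856 Y26.9356
M5
G0 X69.6966 Y47.9720
M4 S323
G1 X9.8680 Y127.1422 F3187
G1 X40.6561 Y19.6861
G1 X39.1535 Y96.5371
G1 X21.2246 Y19.1427
G1 X69.6966 Y47.9720
M5
G0 X49.4210 Y92.8417
M4 S885
G1 X33.6396 Y86.9406 F1245
G1 X24.3696 Y83.7488
G1 X21.6111 Y83.2665
G1 X25.3640 Y85.4936
M5
G0 X36.6266 Y43.7419
M4 S885
G1 X30.0454 Y51.6253 F1245
M5
G0 X17.0628 Y119.3928
M4 S885
G1 X35.1031 Y119.3928 F1245
G1 X35.1031 Y95.2961
G1 X17.0628 Y95.2961
G1 X17.0628 Y119.3928
M5
G0 X0.0000 Y0.0000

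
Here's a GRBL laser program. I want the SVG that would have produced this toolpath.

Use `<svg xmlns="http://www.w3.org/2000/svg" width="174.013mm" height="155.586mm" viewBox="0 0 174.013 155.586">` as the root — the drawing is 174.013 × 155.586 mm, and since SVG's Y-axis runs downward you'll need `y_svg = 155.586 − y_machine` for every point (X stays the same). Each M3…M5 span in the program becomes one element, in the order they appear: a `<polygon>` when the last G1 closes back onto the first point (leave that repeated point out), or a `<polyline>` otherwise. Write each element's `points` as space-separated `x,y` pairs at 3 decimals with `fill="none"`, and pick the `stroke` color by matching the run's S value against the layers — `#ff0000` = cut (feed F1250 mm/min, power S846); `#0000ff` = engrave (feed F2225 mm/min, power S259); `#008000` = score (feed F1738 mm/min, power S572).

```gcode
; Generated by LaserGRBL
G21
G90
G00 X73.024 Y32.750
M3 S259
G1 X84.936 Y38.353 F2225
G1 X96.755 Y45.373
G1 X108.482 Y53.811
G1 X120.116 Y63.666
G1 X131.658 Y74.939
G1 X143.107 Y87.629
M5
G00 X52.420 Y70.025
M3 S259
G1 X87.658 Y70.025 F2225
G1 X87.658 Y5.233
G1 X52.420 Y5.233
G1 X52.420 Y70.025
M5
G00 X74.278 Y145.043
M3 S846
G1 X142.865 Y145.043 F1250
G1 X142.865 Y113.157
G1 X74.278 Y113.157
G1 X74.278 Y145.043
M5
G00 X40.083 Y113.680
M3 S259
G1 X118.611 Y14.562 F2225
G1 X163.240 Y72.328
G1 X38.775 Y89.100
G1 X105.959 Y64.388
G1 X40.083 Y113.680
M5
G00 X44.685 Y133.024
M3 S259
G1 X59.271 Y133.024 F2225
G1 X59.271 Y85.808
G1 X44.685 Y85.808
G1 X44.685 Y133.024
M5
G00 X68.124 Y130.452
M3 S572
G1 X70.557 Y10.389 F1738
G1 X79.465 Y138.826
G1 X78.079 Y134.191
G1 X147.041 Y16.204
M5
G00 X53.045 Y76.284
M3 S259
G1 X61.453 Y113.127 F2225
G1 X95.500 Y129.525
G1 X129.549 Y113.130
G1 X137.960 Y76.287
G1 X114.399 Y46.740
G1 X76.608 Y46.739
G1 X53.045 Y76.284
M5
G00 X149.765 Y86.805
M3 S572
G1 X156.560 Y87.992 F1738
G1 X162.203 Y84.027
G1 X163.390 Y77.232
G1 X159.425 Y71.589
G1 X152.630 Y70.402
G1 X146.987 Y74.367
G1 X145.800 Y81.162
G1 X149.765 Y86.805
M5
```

<svg xmlns="http://www.w3.org/2000/svg" width="174.013mm" height="155.586mm" viewBox="0 0 174.013 155.586">
  <polyline points="73.024,122.836 84.936,117.233 96.755,110.213 108.482,101.775 120.116,91.920 131.658,80.647 143.107,67.957" fill="none" stroke="#0000ff"/>
  <polygon points="52.420,85.561 87.658,85.561 87.658,150.353 52.420,150.353" fill="none" stroke="#0000ff"/>
  <polygon points="74.278,10.543 142.865,10.543 142.865,42.429 74.278,42.429" fill="none" stroke="#ff0000"/>
  <polygon points="40.083,41.906 118.611,141.024 163.240,83.258 38.775,66.486 105.959,91.198" fill="none" stroke="#0000ff"/>
  <polygon points="44.685,22.562 59.271,22.562 59.271,69.778 44.685,69.778" fill="none" stroke="#0000ff"/>
  <polyline points="68.124,25.134 70.557,145.197 79.465,16.760 78.079,21.395 147.041,139.382" fill="none" stroke="#008000"/>
  <polygon points="53.045,79.302 61.453,42.459 95.500,26.061 129.549,42.456 137.960,79.299 114.399,108.846 76.608,108.847" fill="none" stroke="#0000ff"/>
  <polygon points="149.765,68.781 156.560,67.594 162.203,71.559 163.390,78.354 159.425,83.997 152.630,85.184 146.987,81.219 145.800,74.424" fill="none" stroke="#008000"/>
</svg>

Machine Y-up, SVG Y-down with viewBox height 155.586, so y_svg = 155.586 − y_machine; X carries over.

Run 1: the run's S259 means `#0000ff` (engrave). The run is open, so emit a `<polyline>` with points (Y-flipped): 73.024,122.836 84.936,117.233 96.755,110.213 108.482,101.775 120.116,91.920 131.658,80.647 143.107,67.957.

Run 2: S259 ⇒ engrave layer `#0000ff`. The run returns to its start, so emit a `<polygon>` with points (Y-flipped): 52.420,85.561 87.658,85.561 87.658,150.353 52.420,150.353.

Run 3: the run's S846 means `#ff0000` (cut). The run returns to its start, so emit a `<polygon>` with points (Y-flipped): 74.278,10.543 142.865,10.543 142.865,42.429 74.278,42.429.

Run 4: S259 ⇒ engrave layer `#0000ff`. The run returns to its start, so emit a `<polygon>` with points (Y-flipped): 40.083,41.906 118.611,141.024 163.240,83.258 38.775,66.486 105.959,91.198.

Run 5: the run's S259 means `#0000ff` (engrave). The run returns to its start, so emit a `<polygon>` with points (Y-flipped): 44.685,22.562 59.271,22.562 59.271,69.778 44.685,69.778.

Run 6: the run's S572 means `#008000` (score). The run is open, so emit a `<polyline>` with points (Y-flipped): 68.124,25.134 70.557,145.197 79.465,16.760 78.079,21.395 147.041,139.382.

Run 7: the run's S259 means `#0000ff` (engrave). The run returns to its start, so emit a `<polygon>` with points (Y-flipped): 53.045,79.302 61.453,42.459 95.500,26.061 129.549,42.456 137.960,79.299 114.399,108.846 76.608,108.847.

Run 8: the run's S572 means `#008000` (score). The run returns to its start, so emit a `<polygon>` with points (Y-flipped): 149.765,68.781 156.560,67.594 162.203,71.559 163.390,78.354 159.425,83.997 152.630,85.184 146.987,81.219 145.800,74.424.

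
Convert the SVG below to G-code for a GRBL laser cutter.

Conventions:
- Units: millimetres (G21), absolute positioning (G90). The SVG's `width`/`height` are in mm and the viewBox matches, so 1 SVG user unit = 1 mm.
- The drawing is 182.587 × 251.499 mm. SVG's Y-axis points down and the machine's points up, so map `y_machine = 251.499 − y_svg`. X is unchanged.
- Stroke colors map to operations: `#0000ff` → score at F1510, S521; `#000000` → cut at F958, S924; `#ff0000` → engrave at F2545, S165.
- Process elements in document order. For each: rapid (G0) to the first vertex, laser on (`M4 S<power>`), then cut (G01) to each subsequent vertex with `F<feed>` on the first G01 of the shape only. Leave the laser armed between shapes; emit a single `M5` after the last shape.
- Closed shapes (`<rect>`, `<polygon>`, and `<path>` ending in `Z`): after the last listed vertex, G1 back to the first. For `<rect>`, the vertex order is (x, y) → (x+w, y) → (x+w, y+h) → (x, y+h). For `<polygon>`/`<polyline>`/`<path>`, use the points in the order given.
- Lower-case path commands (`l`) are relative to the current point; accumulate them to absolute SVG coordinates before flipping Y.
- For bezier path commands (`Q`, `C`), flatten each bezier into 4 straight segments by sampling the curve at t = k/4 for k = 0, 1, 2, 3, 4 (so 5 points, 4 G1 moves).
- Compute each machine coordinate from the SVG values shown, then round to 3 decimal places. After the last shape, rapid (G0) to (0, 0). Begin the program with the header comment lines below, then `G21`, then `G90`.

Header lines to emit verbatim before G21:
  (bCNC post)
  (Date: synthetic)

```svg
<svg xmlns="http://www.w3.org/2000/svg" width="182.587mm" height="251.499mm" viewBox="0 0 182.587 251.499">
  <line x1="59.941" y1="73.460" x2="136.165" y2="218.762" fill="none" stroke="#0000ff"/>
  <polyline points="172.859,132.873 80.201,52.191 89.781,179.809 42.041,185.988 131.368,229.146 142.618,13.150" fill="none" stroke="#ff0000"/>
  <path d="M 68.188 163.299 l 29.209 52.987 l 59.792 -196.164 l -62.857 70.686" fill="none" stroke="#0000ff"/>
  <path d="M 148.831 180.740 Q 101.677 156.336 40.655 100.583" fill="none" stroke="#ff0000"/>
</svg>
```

viewBox `0 0 182.587 251.499` with mm width/height → 1 unit = 1 mm. Flip: y_m = 251.499 − y_svg.

**Shape 1** — `<line>` line segment, stroke `#0000ff` → score (S521, F1510). Machine vertices: (59.941,178.039) → (136.165,32.737). Open path.

**Shape 2** — `<polyline>` open polyline, stroke `#ff0000` → engrave (S165, F2545). Machine vertices: (172.859,118.626) → (80.201,199.308) → (89.781,71.690) → (42.041,65.511) → (131.368,22.353) → (142.618,238.349). Open path.

**Shape 3** — `<path>` open polyline, stroke `#0000ff` → score (S521, F1510). Machine vertices: (68.188,88.200) → (97.397,35.213) → (157.189,231.377) → (94.332,160.691). Open path.

**Shape 4** — `<path>` quadratic bezier, stroke `#ff0000` → engrave (S165, F2545). Control points (SVG): P0=(148.831,180.740), P1=(101.677,156.336), P2=(40.655,100.583); sampled at t=k/4. Machine vertices: (148.831,70.759) → (124.387,84.920) → (98.210,103.000) → (70.299,124.999) → (40.655,150.916). Open path.

(bCNC post)
(Date: synthetic)
G21
G90
G0 X59.941 Y178.039
M4 S521
G01 X136.165 Y32.737 F1510
G0 X172.859 Y118.626
M4 S165
G01 X80.201 Y199.308 F2545
G01 X89.781 Y71.690
G01 X42.041 Y65.511
G01 X131.368 Y22.353
G01 X142.618 Y238.349
G0 X68.188 Y88.200
M4 S521
G01 X97.397 Y35.213 F1510
G01 X157.189 Y231.377
G01 X94.332 Y160.691
G0 X148.831 Y70.759
M4 S165
G01 X124.387 Y84.920 F2545
G01 X98.210 Y103.000
G01 X70.299 Y124.999
G01 X40.655 Y150.916
M5
G0 X0.000 Y0.000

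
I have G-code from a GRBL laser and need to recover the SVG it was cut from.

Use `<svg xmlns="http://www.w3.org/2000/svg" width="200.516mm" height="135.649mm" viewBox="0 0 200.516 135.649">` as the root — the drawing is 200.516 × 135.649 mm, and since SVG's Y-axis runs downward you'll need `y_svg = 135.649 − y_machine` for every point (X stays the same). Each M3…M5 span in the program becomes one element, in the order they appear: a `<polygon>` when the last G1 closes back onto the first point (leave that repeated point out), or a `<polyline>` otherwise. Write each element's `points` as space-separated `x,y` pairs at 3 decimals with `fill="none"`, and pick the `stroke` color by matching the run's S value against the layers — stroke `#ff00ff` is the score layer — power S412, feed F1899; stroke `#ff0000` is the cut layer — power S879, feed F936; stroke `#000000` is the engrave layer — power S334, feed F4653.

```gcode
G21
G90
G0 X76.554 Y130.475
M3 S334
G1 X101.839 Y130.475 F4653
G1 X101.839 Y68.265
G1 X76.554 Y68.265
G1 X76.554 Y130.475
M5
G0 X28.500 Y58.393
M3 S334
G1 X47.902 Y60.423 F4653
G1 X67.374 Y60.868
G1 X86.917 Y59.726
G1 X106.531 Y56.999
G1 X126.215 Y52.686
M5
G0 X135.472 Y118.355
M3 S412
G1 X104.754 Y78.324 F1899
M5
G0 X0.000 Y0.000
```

y_svg = 135.649 − y_m.

[1] S334→`#000000` (engrave); closed run; points: 76.554,5.174 101.839,5.174 101.839,67.384 76.554,67.384

[2] S334→`#000000` (engrave); open run; points: 28.500,77.256 47.902,75.226 67.374,74.781 86.917,75.923 106.531,78.650 126.215,82.963

[3] S412→`#ff00ff` (score); open run; points: 135.472,17.294 104.754,57.325

<svg xmlns="http://www.w3.org/2000/svg" width="200.516mm" height="135.649mm" viewBox="0 0 200.516 135.649">
  <polygon points="76.554,5.174 101.839,5.174 101.839,67.384 76.554,67.384" fill="none" stroke="#000000"/>
  <polyline points="28.500,77.256 47.902,75.226 67.374,74.781 86.917,75.923 106.531,78.650 126.215,82.963" fill="none" stroke="#000000"/>
  <polyline points="135.472,17.294 104.754,57.325" fill="none" stroke="#ff00ff"/>
</svg>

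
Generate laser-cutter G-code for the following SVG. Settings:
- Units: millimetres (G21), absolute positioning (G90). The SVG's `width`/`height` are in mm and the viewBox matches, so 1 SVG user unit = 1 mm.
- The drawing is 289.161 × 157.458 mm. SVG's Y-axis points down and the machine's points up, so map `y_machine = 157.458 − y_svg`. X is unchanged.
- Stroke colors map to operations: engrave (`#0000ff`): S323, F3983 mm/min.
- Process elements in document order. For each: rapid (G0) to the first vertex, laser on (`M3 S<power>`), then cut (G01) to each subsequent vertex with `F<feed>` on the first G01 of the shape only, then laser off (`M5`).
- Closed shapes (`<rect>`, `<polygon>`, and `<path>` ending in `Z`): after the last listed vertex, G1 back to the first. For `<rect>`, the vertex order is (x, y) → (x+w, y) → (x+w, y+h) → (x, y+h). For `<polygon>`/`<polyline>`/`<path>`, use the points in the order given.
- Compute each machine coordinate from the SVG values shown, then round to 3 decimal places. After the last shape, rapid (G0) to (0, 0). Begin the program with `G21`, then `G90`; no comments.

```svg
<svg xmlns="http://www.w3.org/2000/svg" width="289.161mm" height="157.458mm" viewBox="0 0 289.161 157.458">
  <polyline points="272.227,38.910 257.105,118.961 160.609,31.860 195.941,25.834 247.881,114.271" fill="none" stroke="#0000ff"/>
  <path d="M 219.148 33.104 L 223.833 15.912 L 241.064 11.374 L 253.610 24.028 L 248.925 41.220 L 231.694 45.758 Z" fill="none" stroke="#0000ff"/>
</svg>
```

1 u = 1 mm; y_m = 157.458 − y.

[1] `<polyline>` open polyline, #0000ff→engrave S323 F3983: (272.227,118.548) → (257.105,38.497) → (160.609,125.598) → (195.941,131.624) → (247.881,43.187)

[2] `<path>` regular polygon, #0000ff→engrave S323 F3983: (219.148,124.354) → (223.833,141.546) → (241.064,146.084) → (253.610,133.430) → (248.925,116.238) → (231.694,111.700) → (219.148,124.354) (closed)

G21
G90
G0 X272.227 Y118.548
M3 S323
G01 X257.105 Y38.497 F3983
G01 X160.609 Y125.598
G01 X195.941 Y131.624
G01 X247.881 Y43.187
M5
G0 X219.148 Y124.354
M3 S323
G01 X223.833 Y141.546 F3983
G01 X241.064 Y146.084
G01 X253.610 Y133.430
G01 X248.925 Y116.238
G01 X231.694 Y111.700
G01 X219.148 Y124.354
M5
G0 X0.000 Y0.000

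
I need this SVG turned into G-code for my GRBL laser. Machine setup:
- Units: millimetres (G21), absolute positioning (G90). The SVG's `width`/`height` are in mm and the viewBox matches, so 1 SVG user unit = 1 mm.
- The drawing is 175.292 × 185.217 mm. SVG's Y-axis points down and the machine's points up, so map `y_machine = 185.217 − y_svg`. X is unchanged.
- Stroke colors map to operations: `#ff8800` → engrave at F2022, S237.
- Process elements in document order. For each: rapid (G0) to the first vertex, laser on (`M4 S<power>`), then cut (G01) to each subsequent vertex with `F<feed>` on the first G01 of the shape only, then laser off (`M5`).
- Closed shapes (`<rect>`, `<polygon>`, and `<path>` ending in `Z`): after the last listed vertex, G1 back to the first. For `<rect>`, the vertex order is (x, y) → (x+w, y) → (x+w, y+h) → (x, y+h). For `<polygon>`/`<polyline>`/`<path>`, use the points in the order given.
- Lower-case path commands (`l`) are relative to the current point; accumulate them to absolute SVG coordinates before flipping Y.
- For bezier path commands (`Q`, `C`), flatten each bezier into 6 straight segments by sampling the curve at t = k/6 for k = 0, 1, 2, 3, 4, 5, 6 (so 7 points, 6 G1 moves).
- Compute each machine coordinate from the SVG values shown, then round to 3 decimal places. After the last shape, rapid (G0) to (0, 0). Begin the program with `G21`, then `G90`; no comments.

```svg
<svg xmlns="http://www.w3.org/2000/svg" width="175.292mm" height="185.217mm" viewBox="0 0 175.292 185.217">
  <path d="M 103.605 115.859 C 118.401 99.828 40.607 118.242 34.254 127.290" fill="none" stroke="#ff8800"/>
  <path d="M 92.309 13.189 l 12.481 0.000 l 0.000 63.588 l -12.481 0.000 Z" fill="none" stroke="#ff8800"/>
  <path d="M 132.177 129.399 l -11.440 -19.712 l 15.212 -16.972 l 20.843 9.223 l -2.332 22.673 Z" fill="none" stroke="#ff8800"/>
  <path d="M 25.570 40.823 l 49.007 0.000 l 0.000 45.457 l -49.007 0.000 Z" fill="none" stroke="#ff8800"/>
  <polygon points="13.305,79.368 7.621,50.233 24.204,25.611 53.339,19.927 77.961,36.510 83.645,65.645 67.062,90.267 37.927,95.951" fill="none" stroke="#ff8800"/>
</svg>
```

1 u = 1 mm; y_m = 185.217 − y.

[1] `<path>` cubic bezier, #ff8800→engrave S237 F2022: (103.605,69.358) → (104.047,74.706) → (93.613,75.530) → (76.860,73.047) → (58.345,68.474) → (42.625,63.029) → (34.254,57.927)

[2] `<path>` rectangle, #ff8800→engrave S237 F2022: (92.309,172.028) → (104.790,172.028) → (104.790,108.440) → (92.309,108.440) → (92.309,172.028) (closed)

[3] `<path>` regular polygon, #ff8800→engrave S237 F2022: (132.177,55.818) → (120.737,75.530) → (135.949,92.502) → (156.792,83.279) → (154.460,60.606) → (132.177,55.818) (closed)

[4] `<path>` rectangle, #ff8800→engrave S237 F2022: (25.570,144.394) → (74.577,144.394) → (74.577,98.937) → (25.570,98.937) → (25.570,144.394) (closed)

[5] `<polygon>` regular polygon, #ff8800→engrave S237 F2022: (13.305,105.849) → (7.621,134.984) → (24.204,159.606) → (53.339,165.290) → (77.961,148.707) → (83.645,119.572) → (67.062,94.950) → (37.927,89.266) → (13.305,105.849) (closed)

G21
G90
G0 X103.605 Y69.358
M4 S237
G01 X104.047 Y74.706 F2022
G01 X93.613 Y75.530
G01 X76.860 Y73.047
G01 X58.345 Y68.474
G01 X42.625 Y63.029
G01 X34.254 Y57.927
M5
G0 X92.309 Y172.028
M4 S237
G01 X104.790 Y172.028 F2022
G01 X104.790 Y108.440
G01 X92.309 Y108.440
G01 X92.309 Y172.028
M5
G0 X132.177 Y55.818
M4 S237
G01 X120.737 Y75.530 F2022
G01 X135.949 Y92.502
G01 X156.792 Y83.279
G01 X154.460 Y60.606
G01 X132.177 Y55.818
M5
G0 X25.570 Y144.394
M4 S237
G01 X74.577 Y144.394 F2022
G01 X74.577 Y98.937
G01 X25.570 Y98.937
G01 X25.570 Y144.394
M5
G0 X13.305 Y105.849
M4 S237
G01 X7.621 Y134.984 F2022
G01 X24.204 Y159.606
G01 X53.339 Y165.290
G01 X77.961 Y148.707
G01 X83.645 Y119.572
G01 X67.062 Y94.950
G01 X37.927 Y89.266
G01 X13.305 Y105.849
M5
G0 X0.000 Y0.000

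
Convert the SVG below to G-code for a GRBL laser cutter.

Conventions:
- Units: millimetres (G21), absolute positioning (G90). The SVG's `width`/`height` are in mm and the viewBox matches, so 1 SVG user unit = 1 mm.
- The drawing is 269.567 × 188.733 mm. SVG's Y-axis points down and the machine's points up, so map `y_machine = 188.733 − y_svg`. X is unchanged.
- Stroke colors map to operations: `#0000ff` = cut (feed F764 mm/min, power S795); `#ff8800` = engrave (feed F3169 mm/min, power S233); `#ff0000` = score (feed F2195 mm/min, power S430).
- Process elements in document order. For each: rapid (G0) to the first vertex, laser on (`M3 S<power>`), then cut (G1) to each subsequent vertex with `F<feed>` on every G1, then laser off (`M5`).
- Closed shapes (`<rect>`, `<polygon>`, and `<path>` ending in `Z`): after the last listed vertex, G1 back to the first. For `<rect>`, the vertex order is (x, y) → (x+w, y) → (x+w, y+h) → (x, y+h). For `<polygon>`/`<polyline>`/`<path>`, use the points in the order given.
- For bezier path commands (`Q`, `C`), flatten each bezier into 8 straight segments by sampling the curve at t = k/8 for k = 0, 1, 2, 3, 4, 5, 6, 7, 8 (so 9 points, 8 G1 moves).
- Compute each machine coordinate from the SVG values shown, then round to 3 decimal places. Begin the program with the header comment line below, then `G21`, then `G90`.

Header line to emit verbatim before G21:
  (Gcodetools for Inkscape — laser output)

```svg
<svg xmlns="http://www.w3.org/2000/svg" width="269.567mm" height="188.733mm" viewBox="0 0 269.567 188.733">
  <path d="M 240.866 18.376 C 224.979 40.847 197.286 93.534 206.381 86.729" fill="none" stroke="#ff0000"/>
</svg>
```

1 u = 1 mm; y_m = 188.733 − y.

[1] `<path>` cubic bezier, #ff0000→score S430 F2195: (240.866,170.357) → (234.450,160.689) → (227.496,149.240) → (220.575,137.060) → (214.255,125.202) → (209.106,114.716) → (205.698,106.653) → (204.600,102.066) → (206.381,102.004)

(Gcodetools for Inkscape — laser output)
G21
G90
G0 X240.866 Y170.357
M3 S430
G1 X234.450 Y160.689 F2195
G1 X227.496 Y149.240 F2195
G1 X220.575 Y137.060 F2195
G1 X214.255 Y125.202 F2195
G1 X209.106 Y114.716 F2195
G1 X205.698 Y106.653 F2195
G1 X204.600 Y102.066 F2195
G1 X206.381 Y102.004 F2195
M5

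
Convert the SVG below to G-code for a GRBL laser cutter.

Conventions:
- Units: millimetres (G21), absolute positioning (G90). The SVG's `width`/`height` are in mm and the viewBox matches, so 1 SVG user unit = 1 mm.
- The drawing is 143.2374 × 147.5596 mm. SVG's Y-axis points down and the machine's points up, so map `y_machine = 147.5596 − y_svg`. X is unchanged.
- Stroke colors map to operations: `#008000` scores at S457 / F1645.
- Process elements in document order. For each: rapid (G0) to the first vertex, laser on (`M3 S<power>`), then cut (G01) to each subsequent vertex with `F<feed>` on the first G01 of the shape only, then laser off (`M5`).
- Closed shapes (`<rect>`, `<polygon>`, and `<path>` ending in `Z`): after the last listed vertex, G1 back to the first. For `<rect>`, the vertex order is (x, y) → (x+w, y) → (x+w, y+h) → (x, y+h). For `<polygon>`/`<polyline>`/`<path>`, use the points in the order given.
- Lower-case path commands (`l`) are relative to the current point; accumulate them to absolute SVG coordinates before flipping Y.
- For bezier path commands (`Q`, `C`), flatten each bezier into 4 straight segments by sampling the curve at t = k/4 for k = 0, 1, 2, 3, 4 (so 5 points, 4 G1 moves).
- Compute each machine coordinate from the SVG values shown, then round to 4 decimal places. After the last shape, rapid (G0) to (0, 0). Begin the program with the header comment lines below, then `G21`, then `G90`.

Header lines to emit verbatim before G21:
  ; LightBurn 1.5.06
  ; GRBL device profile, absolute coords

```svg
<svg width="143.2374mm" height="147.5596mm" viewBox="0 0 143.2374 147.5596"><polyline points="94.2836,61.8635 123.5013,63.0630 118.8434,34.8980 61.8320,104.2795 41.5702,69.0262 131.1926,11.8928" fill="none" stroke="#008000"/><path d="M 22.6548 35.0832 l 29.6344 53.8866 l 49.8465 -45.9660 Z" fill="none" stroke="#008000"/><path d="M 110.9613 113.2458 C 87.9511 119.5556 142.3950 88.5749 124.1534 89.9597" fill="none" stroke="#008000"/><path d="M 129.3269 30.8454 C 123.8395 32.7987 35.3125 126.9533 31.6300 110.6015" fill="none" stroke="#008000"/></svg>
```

; LightBurn 1.5.06
; GRBL device profile, absolute coords
G21
G90
G0 X94.2836 Y85.6961
M3 S457
G01 X123.5013 Y84.4966 F1645
G01 X118.8434 Y112.6616
G01 X61.8320 Y43.2801
G01 X41.5702 Y78.5334
G01 X131.1926 Y135.6668
M5
G0 X22.6548 Y112.4764
M3 S457
G01 X52.2892 Y58.5898 F1645
G01 X102.1357 Y104.5558
G01 X22.6548 Y112.4764
M5
G0 X110.9613 Y34.3138
M3 S457
G01 X105.8804 Y35.4850 F1645
G01 X115.7691 Y44.1100
G01 X126.5520 Y53.6583
G01 X124.1534 Y57.5999
M5
G0 X129.3269 Y116.7142
M3 S457
G01 X112.2646 Y101.1288 F1645
G01 X79.8016 Y69.9717
G01 X47.6770 Y42.2469
G01 X31.6300 Y36.9581
M5
G0 X0.0000 Y0.0000

1 u = 1 mm; y_m = 147.5596 − y.

[1] `<polyline>` open polyline, #008000→score S457 F1645: (94.2836,85.6961) → (123.5013,84.4966) → (118.8434,112.6616) → (61.8320,43.2801) → (41.5702,78.5334) → (131.1926,135.6668)

[2] `<path>` closed polygon, #008000→score S457 F1645: (22.6548,112.4764) → (52.2892,58.5898) → (102.1357,104.5558) → (22.6548,112.4764) (closed)

[3] `<path>` cubic bezier, #008000→score S457 F1645: (110.9613,34.3138) → (105.8804,35.4850) → (115.7691,44.1100) → (126.5520,53.6583) → (124.1534,57.5999)

[4] `<path>` cubic bezier, #008000→score S457 F1645: (129.3269,116.7142) → (112.2646,101.1288) → (79.8016,69.9717) → (47.6770,42.2469) → (31.6300,36.9581)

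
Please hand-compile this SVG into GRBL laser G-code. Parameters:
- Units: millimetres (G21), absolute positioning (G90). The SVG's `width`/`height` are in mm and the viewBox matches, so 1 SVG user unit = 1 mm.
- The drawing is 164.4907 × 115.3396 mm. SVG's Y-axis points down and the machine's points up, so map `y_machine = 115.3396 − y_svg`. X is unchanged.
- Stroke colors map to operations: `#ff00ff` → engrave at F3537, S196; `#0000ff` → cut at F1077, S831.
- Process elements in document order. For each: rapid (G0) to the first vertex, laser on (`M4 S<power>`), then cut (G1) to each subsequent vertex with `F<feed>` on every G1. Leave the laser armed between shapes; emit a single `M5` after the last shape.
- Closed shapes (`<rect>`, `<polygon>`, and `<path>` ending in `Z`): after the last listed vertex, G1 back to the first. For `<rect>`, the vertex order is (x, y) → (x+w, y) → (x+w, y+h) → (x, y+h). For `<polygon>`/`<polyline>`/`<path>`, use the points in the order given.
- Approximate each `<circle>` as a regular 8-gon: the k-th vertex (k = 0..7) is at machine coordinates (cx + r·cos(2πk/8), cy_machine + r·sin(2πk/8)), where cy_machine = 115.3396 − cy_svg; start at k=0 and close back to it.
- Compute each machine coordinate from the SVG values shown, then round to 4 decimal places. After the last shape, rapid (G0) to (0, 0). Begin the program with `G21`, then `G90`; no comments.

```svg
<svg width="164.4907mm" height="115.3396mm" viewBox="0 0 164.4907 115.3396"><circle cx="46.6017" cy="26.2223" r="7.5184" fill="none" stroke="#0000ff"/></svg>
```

Since the viewBox matches the mm dimensions, user units are millimetres directly. The only transform is the Y-flip y_m = 115.3396 − y_svg.

Shape 1 is a circle drawn with `<circle>`. Its stroke #0000ff means cut at S831, F1077. After flipping Y the toolpath is (54.1201,89.1173) → (51.9180,94.4336) → (46.6017,96.6357) → (41.2854,94.4336) → (39.0833,89.1173) → (41.2854,83.8010) → (46.6017,81.5989) → (51.9180,83.8010) → (54.1201,89.1173), returning to the start.

G21
G90
G0 X54.1201 Y89.1173
M4 S831
G1 X51.9180 Y94.4336 F1077
G1 X46.6017 Y96.6357 F1077
G1 X41.2854 Y94.4336 F1077
G1 X39.0833 Y89.1173 F1077
G1 X41.2854 Y83.8010 F1077
G1 X46.6017 Y81.5989 F1077
G1 X51.9180 Y83.8010 F1077
G1 X54.1201 Y89.1173 F1077
M5
G0 X0.0000 Y0.0000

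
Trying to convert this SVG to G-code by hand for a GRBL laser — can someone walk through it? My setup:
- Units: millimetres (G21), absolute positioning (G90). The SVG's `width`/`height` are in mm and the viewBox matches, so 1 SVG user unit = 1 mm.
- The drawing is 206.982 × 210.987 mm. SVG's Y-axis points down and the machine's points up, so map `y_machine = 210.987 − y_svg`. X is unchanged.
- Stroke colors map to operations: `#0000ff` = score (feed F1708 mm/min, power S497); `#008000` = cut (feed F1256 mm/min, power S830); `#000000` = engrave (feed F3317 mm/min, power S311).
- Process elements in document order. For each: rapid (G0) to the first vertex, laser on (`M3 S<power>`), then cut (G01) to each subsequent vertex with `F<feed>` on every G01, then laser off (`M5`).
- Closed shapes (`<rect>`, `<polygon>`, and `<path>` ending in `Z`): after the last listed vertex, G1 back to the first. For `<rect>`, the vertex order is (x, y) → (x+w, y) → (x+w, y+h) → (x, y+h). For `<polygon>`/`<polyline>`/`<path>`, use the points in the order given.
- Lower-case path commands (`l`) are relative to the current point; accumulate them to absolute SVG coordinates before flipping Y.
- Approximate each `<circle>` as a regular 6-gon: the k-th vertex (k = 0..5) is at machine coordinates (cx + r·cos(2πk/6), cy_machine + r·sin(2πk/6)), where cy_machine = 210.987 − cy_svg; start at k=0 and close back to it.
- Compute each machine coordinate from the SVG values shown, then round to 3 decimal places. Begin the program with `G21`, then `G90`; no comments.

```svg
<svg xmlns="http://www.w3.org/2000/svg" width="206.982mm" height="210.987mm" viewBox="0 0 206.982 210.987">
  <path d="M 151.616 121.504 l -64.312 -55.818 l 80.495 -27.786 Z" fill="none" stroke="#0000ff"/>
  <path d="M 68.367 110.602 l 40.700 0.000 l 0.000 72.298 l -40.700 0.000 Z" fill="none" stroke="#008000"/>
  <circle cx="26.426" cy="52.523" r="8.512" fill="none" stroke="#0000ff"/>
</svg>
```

G21
G90
G0 X151.616 Y89.483
M3 S497
G01 X87.304 Y145.301 F1708
G01 X167.799 Y173.087 F1708
G01 X151.616 Y89.483 F1708
M5
G0 X68.367 Y100.385
M3 S830
G01 X109.067 Y100.385 F1256
G01 X109.067 Y28.087 F1256
G01 X68.367 Y28.087 F1256
G01 X68.367 Y100.385 F1256
M5
G0 X34.938 Y158.464
M3 S497
G01 X30.682 Y165.836 F1708
G01 X22.170 Y165.836 F1708
G01 X17.914 Y158.464 F1708
G01 X22.170 Y151.092 F1708
G01 X30.682 Y151.092 F1708
G01 X34.938 Y158.464 F1708
M5

viewBox `0 0 206.982 210.987` with mm width/height → 1 unit = 1 mm. Flip: y_m = 210.987 − y_svg.

**Shape 1** — `<path>` regular polygon, stroke `#0000ff` → score (S497, F1708). Machine vertices: (151.616,89.483) → (87.304,145.301) → (167.799,173.087) → (151.616,89.483). Closed: final G1 returns to the first vertex.

**Shape 2** — `<path>` rectangle, stroke `#008000` → cut (S830, F1256). Machine vertices: (68.367,100.385) → (109.067,100.385) → (109.067,28.087) → (68.367,28.087) → (68.367,100.385). Closed: final G1 returns to the first vertex.

**Shape 3** — `<circle>` circle, stroke `#0000ff` → score (S497, F1708). Machine vertices: (34.938,158.464) → (30.682,165.836) → (22.170,165.836) → (17.914,158.464) → (22.170,151.092) → (30.682,151.092) → (34.938,158.464). Closed: final G1 returns to the first vertex.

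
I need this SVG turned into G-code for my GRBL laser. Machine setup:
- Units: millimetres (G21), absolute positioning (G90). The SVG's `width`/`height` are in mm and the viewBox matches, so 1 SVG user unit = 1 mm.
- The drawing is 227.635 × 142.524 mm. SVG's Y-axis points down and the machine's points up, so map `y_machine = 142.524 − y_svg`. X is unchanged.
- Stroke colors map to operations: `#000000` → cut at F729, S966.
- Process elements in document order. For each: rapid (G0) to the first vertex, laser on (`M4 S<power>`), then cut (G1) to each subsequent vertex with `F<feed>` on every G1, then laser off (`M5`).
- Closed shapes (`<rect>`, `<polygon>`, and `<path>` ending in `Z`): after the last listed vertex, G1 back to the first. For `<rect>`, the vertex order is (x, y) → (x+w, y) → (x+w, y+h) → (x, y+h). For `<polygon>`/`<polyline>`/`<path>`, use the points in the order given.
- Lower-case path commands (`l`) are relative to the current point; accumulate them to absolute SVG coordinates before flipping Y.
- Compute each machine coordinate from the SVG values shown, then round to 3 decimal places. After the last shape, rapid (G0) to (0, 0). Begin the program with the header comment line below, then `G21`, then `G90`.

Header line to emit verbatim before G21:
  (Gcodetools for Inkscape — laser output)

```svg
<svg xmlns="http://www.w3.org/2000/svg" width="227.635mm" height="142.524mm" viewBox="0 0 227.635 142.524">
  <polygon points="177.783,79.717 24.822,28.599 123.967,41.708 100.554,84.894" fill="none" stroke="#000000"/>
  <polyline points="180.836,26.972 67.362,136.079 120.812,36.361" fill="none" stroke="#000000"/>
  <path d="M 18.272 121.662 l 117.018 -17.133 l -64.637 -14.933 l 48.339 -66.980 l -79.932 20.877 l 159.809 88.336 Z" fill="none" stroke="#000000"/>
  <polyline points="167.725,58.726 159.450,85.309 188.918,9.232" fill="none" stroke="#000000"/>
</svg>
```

(Gcodetools for Inkscape — laser output)
G21
G90
G0 X177.783 Y62.807
M4 S966
G1 X24.822 Y113.925 F729
G1 X123.967 Y100.816 F729
G1 X100.554 Y57.630 F729
G1 X177.783 Y62.807 F729
M5
G0 X180.836 Y115.552
M4 S966
G1 X67.362 Y6.445 F729
G1 X120.812 Y106.163 F729
M5
G0 X18.272 Y20.862
M4 S966
G1 X135.290 Y37.995 F729
G1 X70.653 Y52.928 F729
G1 X118.992 Y119.908 F729
G1 X39.060 Y99.031 F729
G1 X198.869 Y10.695 F729
G1 X18.272 Y20.862 F729
M5
G0 X167.725 Y83.798
M4 S966
G1 X159.450 Y57.215 F729
G1 X188.918 Y133.292 F729
M5
G0 X0.000 Y0.000

viewBox `0 0 227.635 142.524` with mm width/height → 1 unit = 1 mm. Flip: y_m = 142.524 − y_svg.

**Shape 1** — `<polygon>` closed polygon, stroke `#000000` → cut (S966, F729). Machine vertices: (177.783,62.807) → (24.822,113.925) → (123.967,100.816) → (100.554,57.630) → (177.783,62.807). Closed: final G1 returns to the first vertex.

**Shape 2** — `<polyline>` open polyline, stroke `#000000` → cut (S966, F729). Machine vertices: (180.836,115.552) → (67.362,6.445) → (120.812,106.163). Open path.

**Shape 3** — `<path>` closed polygon, stroke `#000000` → cut (S966, F729). Machine vertices: (18.272,20.862) → (135.290,37.995) → (70.653,52.928) → (118.992,119.908) → (39.060,99.031) → (198.869,10.695) → (18.272,20.862). Closed: final G1 returns to the first vertex.

**Shape 4** — `<polyline>` open polyline, stroke `#000000` → cut (S966, F729). Machine vertices: (167.725,83.798) → (159.450,57.215) → (188.918,133.292). Open path.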